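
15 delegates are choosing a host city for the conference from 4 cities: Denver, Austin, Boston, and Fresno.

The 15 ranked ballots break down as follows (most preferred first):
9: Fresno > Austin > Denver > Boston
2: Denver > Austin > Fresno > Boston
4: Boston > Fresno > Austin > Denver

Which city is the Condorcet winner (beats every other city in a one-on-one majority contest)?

Fresno

Fresno vs Denver: 13–2
Fresno vs Austin: 13–2
Fresno vs Boston: 11–4
Fresno beats every other city.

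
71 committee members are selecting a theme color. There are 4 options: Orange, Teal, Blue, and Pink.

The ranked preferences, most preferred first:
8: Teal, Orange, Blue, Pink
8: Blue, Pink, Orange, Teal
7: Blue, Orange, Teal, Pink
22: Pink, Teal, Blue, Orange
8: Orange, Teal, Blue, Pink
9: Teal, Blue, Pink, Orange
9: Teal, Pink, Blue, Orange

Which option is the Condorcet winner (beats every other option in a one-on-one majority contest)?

Teal vs Orange: 48–23
Teal vs Blue: 56–15
Teal vs Pink: 41–30
Teal beats every other option.

Teal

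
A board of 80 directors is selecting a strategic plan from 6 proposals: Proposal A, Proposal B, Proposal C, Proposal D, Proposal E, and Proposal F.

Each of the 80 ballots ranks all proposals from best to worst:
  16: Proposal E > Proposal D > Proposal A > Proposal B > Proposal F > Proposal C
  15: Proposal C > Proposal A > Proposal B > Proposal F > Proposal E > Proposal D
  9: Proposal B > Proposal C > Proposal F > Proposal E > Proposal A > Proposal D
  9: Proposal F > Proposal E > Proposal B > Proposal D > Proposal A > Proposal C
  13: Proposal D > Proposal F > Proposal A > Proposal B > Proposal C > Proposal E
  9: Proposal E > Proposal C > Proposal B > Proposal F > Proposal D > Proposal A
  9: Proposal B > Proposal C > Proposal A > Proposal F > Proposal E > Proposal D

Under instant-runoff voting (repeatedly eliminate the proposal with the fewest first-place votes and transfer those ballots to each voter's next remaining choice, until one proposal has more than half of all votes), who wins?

Round 1: Proposal A 0, Proposal B 18, Proposal C 15, Proposal D 13, Proposal E 25, Proposal F 9. Proposal A eliminated.
Round 2: Proposal B 18, Proposal C 15, Proposal D 13, Proposal E 25, Proposal F 9. Proposal F eliminated.
Round 3: Proposal B 18, Proposal C 15, Proposal D 13, Proposal E 34. Proposal D eliminated.
Round 4: Proposal B 31, Proposal C 15, Proposal E 34. Proposal C eliminated.
Round 5: Proposal B 46, Proposal E 34. Proposal B has a majority (≥41).

Proposal B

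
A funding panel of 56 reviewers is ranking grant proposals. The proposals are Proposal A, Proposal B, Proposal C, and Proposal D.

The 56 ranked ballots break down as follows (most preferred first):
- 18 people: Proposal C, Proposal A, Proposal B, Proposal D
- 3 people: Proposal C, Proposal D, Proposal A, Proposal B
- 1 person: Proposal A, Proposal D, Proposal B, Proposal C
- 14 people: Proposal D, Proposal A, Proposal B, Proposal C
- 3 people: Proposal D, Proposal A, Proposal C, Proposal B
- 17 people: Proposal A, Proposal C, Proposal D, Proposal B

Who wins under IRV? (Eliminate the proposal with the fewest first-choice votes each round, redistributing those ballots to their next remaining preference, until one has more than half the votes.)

Round 1: Proposal A 18, Proposal B 0, Proposal C 21, Proposal D 17. Proposal B eliminated.
Round 2: Proposal A 18, Proposal C 21, Proposal D 17. Proposal D eliminated.
Round 3: Proposal A 35, Proposal C 21. Proposal A has a majority (≥29).

Proposal A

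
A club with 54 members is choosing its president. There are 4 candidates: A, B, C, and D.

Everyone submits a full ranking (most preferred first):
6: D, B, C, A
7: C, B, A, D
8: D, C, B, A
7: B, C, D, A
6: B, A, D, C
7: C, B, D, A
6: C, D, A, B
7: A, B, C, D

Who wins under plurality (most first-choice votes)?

C

First-place votes: A 7, B 13, C 20, D 14.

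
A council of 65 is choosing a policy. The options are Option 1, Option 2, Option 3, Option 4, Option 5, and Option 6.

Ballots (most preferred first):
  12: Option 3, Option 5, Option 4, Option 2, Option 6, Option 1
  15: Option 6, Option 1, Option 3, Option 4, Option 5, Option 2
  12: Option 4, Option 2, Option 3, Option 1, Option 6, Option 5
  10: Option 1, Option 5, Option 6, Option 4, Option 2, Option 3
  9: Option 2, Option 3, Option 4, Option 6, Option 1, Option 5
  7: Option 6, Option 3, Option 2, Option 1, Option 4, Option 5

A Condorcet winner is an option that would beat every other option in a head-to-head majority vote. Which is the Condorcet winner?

Option 3 vs Option 1: 40–25
Option 3 vs Option 2: 34–31
Option 3 vs Option 4: 43–22
Option 3 vs Option 5: 55–10
Option 3 vs Option 6: 33–32
Option 3 beats every other option.

Option 3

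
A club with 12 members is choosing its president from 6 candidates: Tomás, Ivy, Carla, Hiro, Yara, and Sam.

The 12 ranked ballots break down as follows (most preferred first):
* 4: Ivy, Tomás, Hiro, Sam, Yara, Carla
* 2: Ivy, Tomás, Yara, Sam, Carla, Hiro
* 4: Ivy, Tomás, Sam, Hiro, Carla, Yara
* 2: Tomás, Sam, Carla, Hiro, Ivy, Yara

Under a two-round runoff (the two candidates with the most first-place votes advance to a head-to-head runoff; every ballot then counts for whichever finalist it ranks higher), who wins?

Ivy

Round 1 first-place votes: Tomás 2, Ivy 10, Carla 0, Hiro 0, Yara 0, Sam 0. Ivy and Tomás advance.
Runoff: Ivy is ranked above Tomás on 10 ballots, Tomás above Ivy on 2.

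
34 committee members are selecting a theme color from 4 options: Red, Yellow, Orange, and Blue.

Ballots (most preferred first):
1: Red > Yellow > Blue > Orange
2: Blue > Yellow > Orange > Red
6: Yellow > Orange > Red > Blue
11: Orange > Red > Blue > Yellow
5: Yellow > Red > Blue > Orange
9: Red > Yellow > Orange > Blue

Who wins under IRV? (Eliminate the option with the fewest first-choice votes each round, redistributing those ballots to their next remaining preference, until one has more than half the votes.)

Yellow

Round 1: Red 10, Yellow 11, Orange 11, Blue 2. Blue eliminated.
Round 2: Red 10, Yellow 13, Orange 11. Red eliminated.
Round 3: Yellow 23, Orange 11. Yellow has a majority (≥18).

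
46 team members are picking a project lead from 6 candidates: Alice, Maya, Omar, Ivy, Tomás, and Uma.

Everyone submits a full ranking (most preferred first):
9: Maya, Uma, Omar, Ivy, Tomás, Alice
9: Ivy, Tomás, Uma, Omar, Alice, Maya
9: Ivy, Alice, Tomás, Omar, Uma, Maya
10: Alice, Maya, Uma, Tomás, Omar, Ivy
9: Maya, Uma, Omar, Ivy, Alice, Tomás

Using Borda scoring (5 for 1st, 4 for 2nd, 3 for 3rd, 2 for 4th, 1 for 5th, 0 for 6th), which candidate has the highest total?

Alice: 9×0 + 9×1 + 9×4 + 10×5 + 9×1 = 104
Maya: 9×5 + 9×0 + 9×0 + 10×4 + 9×5 = 130
Omar: 9×3 + 9×2 + 9×2 + 10×1 + 9×3 = 100
Ivy: 9×2 + 9×5 + 9×5 + 10×0 + 9×2 = 126
Tomás: 9×1 + 9×4 + 9×3 + 10×2 + 9×0 = 92
Uma: 9×4 + 9×3 + 9×1 + 10×3 + 9×4 = 138

Uma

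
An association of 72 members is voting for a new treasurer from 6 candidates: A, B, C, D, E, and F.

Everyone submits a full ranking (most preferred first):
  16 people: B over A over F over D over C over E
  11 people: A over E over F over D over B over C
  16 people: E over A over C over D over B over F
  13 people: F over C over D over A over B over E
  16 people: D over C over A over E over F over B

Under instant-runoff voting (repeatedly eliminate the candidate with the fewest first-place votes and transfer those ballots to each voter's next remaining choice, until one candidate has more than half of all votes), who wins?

Round 1: A 11, B 16, C 0, D 16, E 16, F 13. C eliminated.
Round 2: A 11, B 16, D 16, E 16, F 13. A eliminated.
Round 3: B 16, D 16, E 27, F 13. F eliminated.
Round 4: B 16, D 29, E 27. B eliminated.
Round 5: D 45, E 27. D has a majority (≥37).

D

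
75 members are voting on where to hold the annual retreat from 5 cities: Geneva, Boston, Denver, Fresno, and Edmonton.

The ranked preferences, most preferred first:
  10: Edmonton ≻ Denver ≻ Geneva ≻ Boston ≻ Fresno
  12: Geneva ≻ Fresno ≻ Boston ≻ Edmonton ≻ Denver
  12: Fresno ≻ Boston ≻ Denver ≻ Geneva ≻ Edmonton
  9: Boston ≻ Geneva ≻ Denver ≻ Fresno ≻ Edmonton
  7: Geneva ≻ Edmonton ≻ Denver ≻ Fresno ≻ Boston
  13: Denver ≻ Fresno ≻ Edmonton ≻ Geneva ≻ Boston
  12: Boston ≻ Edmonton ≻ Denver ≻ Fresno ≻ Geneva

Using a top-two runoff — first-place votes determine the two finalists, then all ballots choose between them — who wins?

Geneva

Round 1 first-place votes: Geneva 19, Boston 21, Denver 13, Fresno 12, Edmonton 10. Boston and Geneva advance.
Runoff: Boston is ranked above Geneva on 33 ballots, Geneva above Boston on 42.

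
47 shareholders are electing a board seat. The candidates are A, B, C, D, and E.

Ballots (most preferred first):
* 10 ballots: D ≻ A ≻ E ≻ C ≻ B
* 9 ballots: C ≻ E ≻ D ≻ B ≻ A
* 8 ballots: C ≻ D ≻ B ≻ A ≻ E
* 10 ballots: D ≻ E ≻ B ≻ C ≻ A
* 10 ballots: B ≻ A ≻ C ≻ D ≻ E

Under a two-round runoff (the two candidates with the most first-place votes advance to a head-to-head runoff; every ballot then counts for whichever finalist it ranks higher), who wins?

Round 1 first-place votes: A 0, B 10, C 17, D 20, E 0. D and C advance.
Runoff: D is ranked above C on 20 ballots, C above D on 27.

C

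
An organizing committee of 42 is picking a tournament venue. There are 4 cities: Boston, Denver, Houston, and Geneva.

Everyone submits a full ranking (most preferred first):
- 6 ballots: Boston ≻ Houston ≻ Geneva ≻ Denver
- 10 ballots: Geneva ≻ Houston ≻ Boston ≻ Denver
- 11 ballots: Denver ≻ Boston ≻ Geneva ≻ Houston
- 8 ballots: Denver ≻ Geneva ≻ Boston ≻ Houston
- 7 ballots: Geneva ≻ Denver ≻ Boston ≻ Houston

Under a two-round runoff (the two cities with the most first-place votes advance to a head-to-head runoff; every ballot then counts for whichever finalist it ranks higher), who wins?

Geneva

Round 1 first-place votes: Boston 6, Denver 19, Houston 0, Geneva 17. Denver and Geneva advance.
Runoff: Denver is ranked above Geneva on 19 ballots, Geneva above Denver on 23.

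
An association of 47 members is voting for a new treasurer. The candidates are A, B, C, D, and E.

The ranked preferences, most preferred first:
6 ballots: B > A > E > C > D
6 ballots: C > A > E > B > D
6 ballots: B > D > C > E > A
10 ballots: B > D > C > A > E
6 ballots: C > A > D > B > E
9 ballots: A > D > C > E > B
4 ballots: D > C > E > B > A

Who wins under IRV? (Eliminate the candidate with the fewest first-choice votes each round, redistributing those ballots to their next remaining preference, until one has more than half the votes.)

Round 1: A 9, B 22, C 12, D 4, E 0. E eliminated.
Round 2: A 9, B 22, C 12, D 4. D eliminated.
Round 3: A 9, B 22, C 16. A eliminated.
Round 4: B 22, C 25. C has a majority (≥24).

C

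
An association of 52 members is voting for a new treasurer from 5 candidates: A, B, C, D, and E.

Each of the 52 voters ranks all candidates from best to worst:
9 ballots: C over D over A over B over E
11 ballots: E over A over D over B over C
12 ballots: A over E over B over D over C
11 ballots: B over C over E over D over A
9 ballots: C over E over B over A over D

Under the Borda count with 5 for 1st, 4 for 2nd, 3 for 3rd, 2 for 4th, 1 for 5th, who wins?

E

A: 9×3 + 11×4 + 12×5 + 11×1 + 9×2 = 160
B: 9×2 + 11×2 + 12×3 + 11×5 + 9×3 = 158
C: 9×5 + 11×1 + 12×1 + 11×4 + 9×5 = 157
D: 9×4 + 11×3 + 12×2 + 11×2 + 9×1 = 124
E: 9×1 + 11×5 + 12×4 + 11×3 + 9×4 = 181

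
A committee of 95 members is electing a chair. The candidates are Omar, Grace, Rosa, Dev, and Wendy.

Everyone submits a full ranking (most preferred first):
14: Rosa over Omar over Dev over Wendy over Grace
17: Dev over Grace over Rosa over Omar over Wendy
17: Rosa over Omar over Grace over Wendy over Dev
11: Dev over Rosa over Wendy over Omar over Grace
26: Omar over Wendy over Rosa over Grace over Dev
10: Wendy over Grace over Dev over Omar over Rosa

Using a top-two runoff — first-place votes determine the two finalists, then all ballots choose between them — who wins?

Rosa

Round 1 first-place votes: Omar 26, Grace 0, Rosa 31, Dev 28, Wendy 10. Rosa and Dev advance.
Runoff: Rosa is ranked above Dev on 57 ballots, Dev above Rosa on 38.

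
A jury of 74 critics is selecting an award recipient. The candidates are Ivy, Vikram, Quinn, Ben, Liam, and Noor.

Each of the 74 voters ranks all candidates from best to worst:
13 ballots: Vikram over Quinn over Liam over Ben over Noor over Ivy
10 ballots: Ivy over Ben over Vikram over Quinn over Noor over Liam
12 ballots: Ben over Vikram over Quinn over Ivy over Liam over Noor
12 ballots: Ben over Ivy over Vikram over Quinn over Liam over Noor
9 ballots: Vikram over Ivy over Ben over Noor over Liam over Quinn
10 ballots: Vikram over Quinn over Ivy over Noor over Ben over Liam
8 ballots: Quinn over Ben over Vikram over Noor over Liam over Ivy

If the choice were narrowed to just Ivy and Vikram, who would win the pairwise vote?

Vikram

Ivy is ranked above Vikram on 22 ballots; Vikram above Ivy on 52.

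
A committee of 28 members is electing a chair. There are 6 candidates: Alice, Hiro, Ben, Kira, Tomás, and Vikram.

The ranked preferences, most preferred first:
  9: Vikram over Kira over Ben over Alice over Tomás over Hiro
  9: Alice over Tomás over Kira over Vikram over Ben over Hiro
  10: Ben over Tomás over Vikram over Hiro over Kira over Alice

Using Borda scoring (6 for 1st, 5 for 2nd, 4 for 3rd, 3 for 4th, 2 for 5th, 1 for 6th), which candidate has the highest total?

Alice: 9×3 + 9×6 + 10×1 = 91
Hiro: 9×1 + 9×1 + 10×3 = 48
Ben: 9×4 + 9×2 + 10×6 = 114
Kira: 9×5 + 9×4 + 10×2 = 101
Tomás: 9×2 + 9×5 + 10×5 = 113
Vikram: 9×6 + 9×3 + 10×4 = 121

Vikram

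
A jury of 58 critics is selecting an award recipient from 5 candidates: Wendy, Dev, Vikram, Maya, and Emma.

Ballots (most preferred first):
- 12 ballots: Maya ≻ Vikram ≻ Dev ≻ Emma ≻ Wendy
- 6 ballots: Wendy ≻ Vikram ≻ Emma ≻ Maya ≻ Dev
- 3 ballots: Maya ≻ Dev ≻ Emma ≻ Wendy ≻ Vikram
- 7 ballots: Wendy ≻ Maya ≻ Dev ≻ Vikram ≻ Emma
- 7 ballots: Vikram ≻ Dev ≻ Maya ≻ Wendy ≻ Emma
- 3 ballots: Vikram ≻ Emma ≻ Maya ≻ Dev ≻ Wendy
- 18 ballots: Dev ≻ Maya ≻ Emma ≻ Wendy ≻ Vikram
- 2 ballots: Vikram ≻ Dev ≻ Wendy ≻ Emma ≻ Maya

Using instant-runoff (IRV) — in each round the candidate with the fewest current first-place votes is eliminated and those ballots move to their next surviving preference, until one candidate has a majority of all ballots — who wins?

Round 1: Wendy 13, Dev 18, Vikram 12, Maya 15, Emma 0. Emma eliminated.
Round 2: Wendy 13, Dev 18, Vikram 12, Maya 15. Vikram eliminated.
Round 3: Wendy 13, Dev 27, Maya 18. Wendy eliminated.
Round 4: Dev 27, Maya 31. Maya has a majority (≥30).

Maya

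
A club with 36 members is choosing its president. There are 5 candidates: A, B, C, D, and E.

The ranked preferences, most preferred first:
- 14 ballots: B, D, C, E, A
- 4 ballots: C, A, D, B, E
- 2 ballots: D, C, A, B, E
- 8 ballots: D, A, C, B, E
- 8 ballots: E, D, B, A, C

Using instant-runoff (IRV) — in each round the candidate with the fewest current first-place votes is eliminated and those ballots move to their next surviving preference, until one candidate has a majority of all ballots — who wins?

D

Round 1: A 0, B 14, C 4, D 10, E 8. A eliminated.
Round 2: B 14, C 4, D 10, E 8. C eliminated.
Round 3: B 14, D 14, E 8. E eliminated.
Round 4: B 14, D 22. D has a majority (≥19).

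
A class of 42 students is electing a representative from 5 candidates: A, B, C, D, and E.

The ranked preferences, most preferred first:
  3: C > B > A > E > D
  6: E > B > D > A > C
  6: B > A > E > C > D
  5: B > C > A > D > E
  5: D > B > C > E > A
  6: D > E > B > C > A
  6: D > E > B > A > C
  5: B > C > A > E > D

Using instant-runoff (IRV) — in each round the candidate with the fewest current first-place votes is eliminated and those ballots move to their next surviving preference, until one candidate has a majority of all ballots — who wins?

B

Round 1: A 0, B 16, C 3, D 17, E 6. A eliminated.
Round 2: B 16, C 3, D 17, E 6. C eliminated.
Round 3: B 19, D 17, E 6. E eliminated.
Round 4: B 25, D 17. B has a majority (≥22).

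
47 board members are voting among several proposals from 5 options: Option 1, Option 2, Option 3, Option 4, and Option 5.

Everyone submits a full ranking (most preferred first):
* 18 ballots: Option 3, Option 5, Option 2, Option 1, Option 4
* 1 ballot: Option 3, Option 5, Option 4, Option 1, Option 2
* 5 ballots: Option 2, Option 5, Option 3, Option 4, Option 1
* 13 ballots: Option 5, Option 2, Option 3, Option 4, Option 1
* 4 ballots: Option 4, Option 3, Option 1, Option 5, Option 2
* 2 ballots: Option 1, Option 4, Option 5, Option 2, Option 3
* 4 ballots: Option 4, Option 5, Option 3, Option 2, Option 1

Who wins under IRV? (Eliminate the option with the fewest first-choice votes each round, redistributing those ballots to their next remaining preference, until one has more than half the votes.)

Round 1: Option 1 2, Option 2 5, Option 3 19, Option 4 8, Option 5 13. Option 1 eliminated.
Round 2: Option 2 5, Option 3 19, Option 4 10, Option 5 13. Option 2 eliminated.
Round 3: Option 3 19, Option 4 10, Option 5 18. Option 4 eliminated.
Round 4: Option 3 23, Option 5 24. Option 5 has a majority (≥24).

Option 5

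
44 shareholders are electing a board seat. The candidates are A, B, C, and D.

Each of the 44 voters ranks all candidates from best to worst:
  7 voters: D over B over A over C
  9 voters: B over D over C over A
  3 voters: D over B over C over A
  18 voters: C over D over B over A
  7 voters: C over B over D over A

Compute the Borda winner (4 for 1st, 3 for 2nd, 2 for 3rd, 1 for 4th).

A: 7×2 + 9×1 + 3×1 + 18×1 + 7×1 = 51
B: 7×3 + 9×4 + 3×3 + 18×2 + 7×3 = 123
C: 7×1 + 9×2 + 3×2 + 18×4 + 7×4 = 131
D: 7×4 + 9×3 + 3×4 + 18×3 + 7×2 = 135

D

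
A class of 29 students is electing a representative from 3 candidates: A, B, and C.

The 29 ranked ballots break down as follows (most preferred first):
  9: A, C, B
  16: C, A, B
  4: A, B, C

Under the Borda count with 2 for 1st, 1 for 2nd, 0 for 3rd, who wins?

A: 9×2 + 16×1 + 4×2 = 42
B: 9×0 + 16×0 + 4×1 = 4
C: 9×1 + 16×2 + 4×0 = 41

A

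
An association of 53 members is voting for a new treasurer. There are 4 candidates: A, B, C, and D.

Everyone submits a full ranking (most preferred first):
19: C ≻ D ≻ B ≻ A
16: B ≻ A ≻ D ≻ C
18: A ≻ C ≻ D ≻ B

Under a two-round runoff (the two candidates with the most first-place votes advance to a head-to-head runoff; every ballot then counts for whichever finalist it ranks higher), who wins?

Round 1 first-place votes: A 18, B 16, C 19, D 0. C and A advance.
Runoff: C is ranked above A on 19 ballots, A above C on 34.

A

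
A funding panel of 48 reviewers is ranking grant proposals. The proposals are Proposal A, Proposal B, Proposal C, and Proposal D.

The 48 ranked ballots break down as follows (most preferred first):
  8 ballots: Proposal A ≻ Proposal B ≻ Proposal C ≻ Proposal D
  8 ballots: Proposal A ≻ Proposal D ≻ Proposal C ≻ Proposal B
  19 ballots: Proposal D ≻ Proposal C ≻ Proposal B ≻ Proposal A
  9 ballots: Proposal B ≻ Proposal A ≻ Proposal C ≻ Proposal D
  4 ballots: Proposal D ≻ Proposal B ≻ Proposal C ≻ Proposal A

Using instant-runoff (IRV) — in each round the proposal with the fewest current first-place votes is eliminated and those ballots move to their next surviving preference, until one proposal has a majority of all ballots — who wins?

Round 1: Proposal A 16, Proposal B 9, Proposal C 0, Proposal D 23. Proposal C eliminated.
Round 2: Proposal A 16, Proposal B 9, Proposal D 23. Proposal B eliminated.
Round 3: Proposal A 25, Proposal D 23. Proposal A has a majority (≥25).

Proposal A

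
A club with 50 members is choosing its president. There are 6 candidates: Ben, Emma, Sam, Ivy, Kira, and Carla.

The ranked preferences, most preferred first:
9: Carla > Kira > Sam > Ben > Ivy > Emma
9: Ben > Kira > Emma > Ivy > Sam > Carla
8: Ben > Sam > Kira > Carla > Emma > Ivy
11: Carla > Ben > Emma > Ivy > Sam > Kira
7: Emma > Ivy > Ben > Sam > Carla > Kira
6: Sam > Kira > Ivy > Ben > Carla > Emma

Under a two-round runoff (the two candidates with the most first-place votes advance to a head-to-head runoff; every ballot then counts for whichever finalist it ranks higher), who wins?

Ben

Round 1 first-place votes: Ben 17, Emma 7, Sam 6, Ivy 0, Kira 0, Carla 20. Carla and Ben advance.
Runoff: Carla is ranked above Ben on 20 ballots, Ben above Carla on 30.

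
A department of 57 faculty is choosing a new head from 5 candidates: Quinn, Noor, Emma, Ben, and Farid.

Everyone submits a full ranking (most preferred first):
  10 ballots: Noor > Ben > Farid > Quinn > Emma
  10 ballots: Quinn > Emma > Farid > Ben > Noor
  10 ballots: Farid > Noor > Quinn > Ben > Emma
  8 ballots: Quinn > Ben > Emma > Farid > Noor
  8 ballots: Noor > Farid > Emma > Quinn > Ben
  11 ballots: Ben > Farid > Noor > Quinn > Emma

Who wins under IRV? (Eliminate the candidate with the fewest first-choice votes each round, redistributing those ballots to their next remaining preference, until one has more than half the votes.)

Round 1: Quinn 18, Noor 18, Emma 0, Ben 11, Farid 10. Emma eliminated.
Round 2: Quinn 18, Noor 18, Ben 11, Farid 10. Farid eliminated.
Round 3: Quinn 18, Noor 28, Ben 11. Ben eliminated.
Round 4: Quinn 18, Noor 39. Noor has a majority (≥29).

Noor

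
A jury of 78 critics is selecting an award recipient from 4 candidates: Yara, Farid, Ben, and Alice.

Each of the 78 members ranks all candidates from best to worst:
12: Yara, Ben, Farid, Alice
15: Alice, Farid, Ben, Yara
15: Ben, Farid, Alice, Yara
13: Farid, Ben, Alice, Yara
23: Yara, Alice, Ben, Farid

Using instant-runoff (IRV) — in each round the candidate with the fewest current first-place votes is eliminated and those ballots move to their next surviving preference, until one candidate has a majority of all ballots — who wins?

Round 1: Yara 35, Farid 13, Ben 15, Alice 15. Farid eliminated.
Round 2: Yara 35, Ben 28, Alice 15. Alice eliminated.
Round 3: Yara 35, Ben 43. Ben has a majority (≥40).

Ben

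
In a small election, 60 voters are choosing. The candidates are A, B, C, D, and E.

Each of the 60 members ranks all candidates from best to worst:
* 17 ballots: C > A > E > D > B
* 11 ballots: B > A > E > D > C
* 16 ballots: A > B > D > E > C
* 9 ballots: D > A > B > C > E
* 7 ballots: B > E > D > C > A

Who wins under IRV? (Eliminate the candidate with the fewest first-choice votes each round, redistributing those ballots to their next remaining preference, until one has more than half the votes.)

Round 1: A 16, B 18, C 17, D 9, E 0. E eliminated.
Round 2: A 16, B 18, C 17, D 9. D eliminated.
Round 3: A 25, B 18, C 17. C eliminated.
Round 4: A 42, B 18. A has a majority (≥31).

A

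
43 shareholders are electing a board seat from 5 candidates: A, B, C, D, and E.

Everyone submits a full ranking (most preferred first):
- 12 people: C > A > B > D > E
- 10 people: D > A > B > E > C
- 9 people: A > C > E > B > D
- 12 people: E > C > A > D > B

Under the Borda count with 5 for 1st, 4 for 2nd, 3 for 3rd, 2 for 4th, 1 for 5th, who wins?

A: 12×4 + 10×4 + 9×5 + 12×3 = 169
B: 12×3 + 10×3 + 9×2 + 12×1 = 96
C: 12×5 + 10×1 + 9×4 + 12×4 = 154
D: 12×2 + 10×5 + 9×1 + 12×2 = 107
E: 12×1 + 10×2 + 9×3 + 12×5 = 119

A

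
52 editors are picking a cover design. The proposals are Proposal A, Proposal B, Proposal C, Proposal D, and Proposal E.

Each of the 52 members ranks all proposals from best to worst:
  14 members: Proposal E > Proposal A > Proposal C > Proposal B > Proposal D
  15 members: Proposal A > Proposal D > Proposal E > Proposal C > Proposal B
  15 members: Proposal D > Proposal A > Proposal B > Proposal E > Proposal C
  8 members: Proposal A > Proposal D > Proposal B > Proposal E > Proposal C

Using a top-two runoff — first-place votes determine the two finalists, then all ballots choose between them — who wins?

Round 1 first-place votes: Proposal A 23, Proposal B 0, Proposal C 0, Proposal D 15, Proposal E 14. Proposal A and Proposal D advance.
Runoff: Proposal A is ranked above Proposal D on 37 ballots, Proposal D above Proposal A on 15.

Proposal A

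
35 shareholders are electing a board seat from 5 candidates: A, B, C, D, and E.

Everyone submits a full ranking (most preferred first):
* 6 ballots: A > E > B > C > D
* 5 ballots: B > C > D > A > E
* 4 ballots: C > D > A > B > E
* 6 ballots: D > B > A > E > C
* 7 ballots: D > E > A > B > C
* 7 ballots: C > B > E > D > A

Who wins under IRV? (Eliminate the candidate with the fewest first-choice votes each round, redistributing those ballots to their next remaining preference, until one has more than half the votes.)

Round 1: A 6, B 5, C 11, D 13, E 0. E eliminated.
Round 2: A 6, B 5, C 11, D 13. B eliminated.
Round 3: A 6, C 16, D 13. A eliminated.
Round 4: C 22, D 13. C has a majority (≥18).

C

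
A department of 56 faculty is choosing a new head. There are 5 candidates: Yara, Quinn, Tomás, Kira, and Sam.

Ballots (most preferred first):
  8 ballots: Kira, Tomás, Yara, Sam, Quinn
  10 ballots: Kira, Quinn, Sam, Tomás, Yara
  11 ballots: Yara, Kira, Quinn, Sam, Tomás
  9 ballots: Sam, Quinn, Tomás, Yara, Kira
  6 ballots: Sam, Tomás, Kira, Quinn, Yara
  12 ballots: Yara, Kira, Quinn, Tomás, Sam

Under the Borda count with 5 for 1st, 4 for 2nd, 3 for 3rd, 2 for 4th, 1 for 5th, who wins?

Kira

Yara: 8×3 + 10×1 + 11×5 + 9×2 + 6×1 + 12×5 = 173
Quinn: 8×1 + 10×4 + 11×3 + 9×4 + 6×2 + 12×3 = 165
Tomás: 8×4 + 10×2 + 11×1 + 9×3 + 6×4 + 12×2 = 138
Kira: 8×5 + 10×5 + 11×4 + 9×1 + 6×3 + 12×4 = 209
Sam: 8×2 + 10×3 + 11×2 + 9×5 + 6×5 + 12×1 = 155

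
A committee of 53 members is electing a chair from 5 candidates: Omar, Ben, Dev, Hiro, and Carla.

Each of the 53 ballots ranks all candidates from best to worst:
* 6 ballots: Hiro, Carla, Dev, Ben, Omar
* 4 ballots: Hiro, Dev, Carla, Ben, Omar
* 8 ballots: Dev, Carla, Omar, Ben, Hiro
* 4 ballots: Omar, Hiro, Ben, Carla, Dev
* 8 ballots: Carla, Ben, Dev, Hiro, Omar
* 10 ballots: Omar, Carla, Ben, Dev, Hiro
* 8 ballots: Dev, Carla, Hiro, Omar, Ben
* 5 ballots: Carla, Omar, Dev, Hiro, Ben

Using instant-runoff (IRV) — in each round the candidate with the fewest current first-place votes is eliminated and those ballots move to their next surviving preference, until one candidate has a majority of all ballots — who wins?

Round 1: Omar 14, Ben 0, Dev 16, Hiro 10, Carla 13. Ben eliminated.
Round 2: Omar 14, Dev 16, Hiro 10, Carla 13. Hiro eliminated.
Round 3: Omar 14, Dev 20, Carla 19. Omar eliminated.
Round 4: Dev 20, Carla 33. Carla has a majority (≥27).

Carla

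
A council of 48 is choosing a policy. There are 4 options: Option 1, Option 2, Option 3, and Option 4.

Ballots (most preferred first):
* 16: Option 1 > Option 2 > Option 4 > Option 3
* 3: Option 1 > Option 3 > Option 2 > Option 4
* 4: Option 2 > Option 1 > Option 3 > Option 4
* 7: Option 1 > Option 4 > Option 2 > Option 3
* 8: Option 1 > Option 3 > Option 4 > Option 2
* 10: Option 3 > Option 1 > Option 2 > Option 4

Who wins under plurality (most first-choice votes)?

Option 1

First-place votes: Option 1 34, Option 2 4, Option 3 10, Option 4 0.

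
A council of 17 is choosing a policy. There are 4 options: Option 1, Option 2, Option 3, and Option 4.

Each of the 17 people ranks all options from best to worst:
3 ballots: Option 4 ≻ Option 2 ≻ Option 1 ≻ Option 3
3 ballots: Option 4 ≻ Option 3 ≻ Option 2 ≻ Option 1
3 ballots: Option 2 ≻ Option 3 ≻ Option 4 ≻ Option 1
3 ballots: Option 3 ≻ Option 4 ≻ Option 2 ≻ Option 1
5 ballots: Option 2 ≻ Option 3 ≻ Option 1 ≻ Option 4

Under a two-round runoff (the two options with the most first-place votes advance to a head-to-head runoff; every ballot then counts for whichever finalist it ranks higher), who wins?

Option 4

Round 1 first-place votes: Option 1 0, Option 2 8, Option 3 3, Option 4 6. Option 2 and Option 4 advance.
Runoff: Option 2 is ranked above Option 4 on 8 ballots, Option 4 above Option 2 on 9.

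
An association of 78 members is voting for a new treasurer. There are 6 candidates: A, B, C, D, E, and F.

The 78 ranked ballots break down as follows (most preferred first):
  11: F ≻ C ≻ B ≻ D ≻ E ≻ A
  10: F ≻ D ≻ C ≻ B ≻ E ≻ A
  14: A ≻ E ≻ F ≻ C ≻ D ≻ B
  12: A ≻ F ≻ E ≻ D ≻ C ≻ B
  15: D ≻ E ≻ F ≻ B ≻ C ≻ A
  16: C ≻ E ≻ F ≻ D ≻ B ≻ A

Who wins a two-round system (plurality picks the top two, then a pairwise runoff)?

Round 1 first-place votes: A 26, B 0, C 16, D 15, E 0, F 21. A and F advance.
Runoff: A is ranked above F on 26 ballots, F above A on 52.

F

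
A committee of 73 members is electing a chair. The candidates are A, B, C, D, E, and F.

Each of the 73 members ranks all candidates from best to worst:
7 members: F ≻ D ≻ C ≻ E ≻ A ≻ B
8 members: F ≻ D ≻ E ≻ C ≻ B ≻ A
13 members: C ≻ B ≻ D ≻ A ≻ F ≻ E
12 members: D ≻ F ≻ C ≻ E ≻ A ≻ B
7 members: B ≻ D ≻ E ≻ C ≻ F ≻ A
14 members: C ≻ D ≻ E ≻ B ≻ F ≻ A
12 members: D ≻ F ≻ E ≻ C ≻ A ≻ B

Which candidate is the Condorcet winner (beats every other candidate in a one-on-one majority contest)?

D vs A: 73–0
D vs B: 53–20
D vs C: 46–27
D vs E: 73–0
D vs F: 58–15
D beats every other candidate.

D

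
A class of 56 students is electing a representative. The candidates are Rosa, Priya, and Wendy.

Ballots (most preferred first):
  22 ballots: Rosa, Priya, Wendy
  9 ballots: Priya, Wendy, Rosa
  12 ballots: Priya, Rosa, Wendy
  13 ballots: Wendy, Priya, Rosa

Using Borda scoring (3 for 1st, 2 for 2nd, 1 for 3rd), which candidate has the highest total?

Rosa: 22×3 + 9×1 + 12×2 + 13×1 = 112
Priya: 22×2 + 9×3 + 12×3 + 13×2 = 133
Wendy: 22×1 + 9×2 + 12×1 + 13×3 = 91

Priya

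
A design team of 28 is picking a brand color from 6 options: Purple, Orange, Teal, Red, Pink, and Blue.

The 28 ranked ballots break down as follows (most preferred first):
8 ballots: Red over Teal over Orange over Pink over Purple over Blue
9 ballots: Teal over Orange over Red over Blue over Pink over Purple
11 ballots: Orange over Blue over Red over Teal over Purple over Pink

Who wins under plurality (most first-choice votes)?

Orange

First-place votes: Purple 0, Orange 11, Teal 9, Red 8, Pink 0, Blue 0.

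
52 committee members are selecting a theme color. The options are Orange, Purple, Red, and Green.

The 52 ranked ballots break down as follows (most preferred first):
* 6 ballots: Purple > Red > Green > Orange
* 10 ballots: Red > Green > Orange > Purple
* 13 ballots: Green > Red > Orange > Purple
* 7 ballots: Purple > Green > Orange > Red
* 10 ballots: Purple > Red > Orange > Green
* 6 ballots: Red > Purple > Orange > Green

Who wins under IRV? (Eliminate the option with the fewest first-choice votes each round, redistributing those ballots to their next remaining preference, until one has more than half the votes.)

Red

Round 1: Orange 0, Purple 23, Red 16, Green 13. Orange eliminated.
Round 2: Purple 23, Red 16, Green 13. Green eliminated.
Round 3: Purple 23, Red 29. Red has a majority (≥27).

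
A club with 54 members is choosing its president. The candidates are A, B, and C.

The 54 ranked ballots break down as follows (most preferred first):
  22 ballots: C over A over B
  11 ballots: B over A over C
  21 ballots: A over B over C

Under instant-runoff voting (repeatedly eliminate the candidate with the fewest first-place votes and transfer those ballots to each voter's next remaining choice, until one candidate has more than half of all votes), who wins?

A

Round 1: A 21, B 11, C 22. B eliminated.
Round 2: A 32, C 22. A has a majority (≥28).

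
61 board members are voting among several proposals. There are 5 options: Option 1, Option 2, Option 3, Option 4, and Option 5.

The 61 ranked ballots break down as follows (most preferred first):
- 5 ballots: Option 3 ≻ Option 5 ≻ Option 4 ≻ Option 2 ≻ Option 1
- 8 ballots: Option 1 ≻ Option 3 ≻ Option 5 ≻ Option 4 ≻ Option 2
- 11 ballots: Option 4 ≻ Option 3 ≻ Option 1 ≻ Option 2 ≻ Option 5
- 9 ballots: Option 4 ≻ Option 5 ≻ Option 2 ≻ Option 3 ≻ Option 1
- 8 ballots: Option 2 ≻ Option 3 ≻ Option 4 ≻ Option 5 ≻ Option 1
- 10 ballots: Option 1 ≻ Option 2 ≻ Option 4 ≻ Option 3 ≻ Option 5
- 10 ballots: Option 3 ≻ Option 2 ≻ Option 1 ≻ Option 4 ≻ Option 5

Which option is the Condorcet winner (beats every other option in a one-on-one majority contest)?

Option 3 vs Option 1: 43–18
Option 3 vs Option 2: 34–27
Option 3 vs Option 4: 31–30
Option 3 vs Option 5: 52–9
Option 3 beats every other option.

Option 3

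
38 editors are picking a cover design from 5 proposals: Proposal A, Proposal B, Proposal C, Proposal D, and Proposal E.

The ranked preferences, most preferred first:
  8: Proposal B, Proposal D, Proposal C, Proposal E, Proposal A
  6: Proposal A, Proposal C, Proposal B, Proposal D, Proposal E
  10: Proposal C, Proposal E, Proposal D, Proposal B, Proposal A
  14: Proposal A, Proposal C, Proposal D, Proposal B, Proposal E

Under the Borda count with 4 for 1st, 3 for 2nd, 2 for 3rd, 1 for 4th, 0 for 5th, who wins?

Proposal C

Proposal A: 8×0 + 6×4 + 10×0 + 14×4 = 80
Proposal B: 8×4 + 6×2 + 10×1 + 14×1 = 68
Proposal C: 8×2 + 6×3 + 10×4 + 14×3 = 116
Proposal D: 8×3 + 6×1 + 10×2 + 14×2 = 78
Proposal E: 8×1 + 6×0 + 10×3 + 14×0 = 38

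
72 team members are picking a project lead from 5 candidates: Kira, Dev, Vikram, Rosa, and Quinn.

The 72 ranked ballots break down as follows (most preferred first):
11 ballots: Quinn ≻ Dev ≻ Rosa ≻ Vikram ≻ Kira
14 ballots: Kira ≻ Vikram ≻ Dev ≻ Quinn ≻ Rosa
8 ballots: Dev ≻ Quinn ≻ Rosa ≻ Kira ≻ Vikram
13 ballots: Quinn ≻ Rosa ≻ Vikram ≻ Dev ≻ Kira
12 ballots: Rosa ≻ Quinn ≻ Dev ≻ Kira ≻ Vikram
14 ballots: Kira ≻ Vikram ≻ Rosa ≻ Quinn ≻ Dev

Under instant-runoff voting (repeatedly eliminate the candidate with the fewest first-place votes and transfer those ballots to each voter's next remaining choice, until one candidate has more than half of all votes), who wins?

Round 1: Kira 28, Dev 8, Vikram 0, Rosa 12, Quinn 24. Vikram eliminated.
Round 2: Kira 28, Dev 8, Rosa 12, Quinn 24. Dev eliminated.
Round 3: Kira 28, Rosa 12, Quinn 32. Rosa eliminated.
Round 4: Kira 28, Quinn 44. Quinn has a majority (≥37).

Quinn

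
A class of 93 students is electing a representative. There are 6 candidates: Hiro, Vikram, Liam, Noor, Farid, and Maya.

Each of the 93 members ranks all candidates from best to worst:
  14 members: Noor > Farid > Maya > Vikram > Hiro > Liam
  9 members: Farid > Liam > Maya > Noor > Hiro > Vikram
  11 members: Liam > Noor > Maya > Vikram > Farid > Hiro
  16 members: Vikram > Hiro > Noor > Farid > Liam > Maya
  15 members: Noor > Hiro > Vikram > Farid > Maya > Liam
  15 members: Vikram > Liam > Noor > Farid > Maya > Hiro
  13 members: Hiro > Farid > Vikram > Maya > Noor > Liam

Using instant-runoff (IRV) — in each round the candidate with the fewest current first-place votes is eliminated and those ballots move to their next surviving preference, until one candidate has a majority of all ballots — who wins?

Round 1: Hiro 13, Vikram 31, Liam 11, Noor 29, Farid 9, Maya 0. Maya eliminated.
Round 2: Hiro 13, Vikram 31, Liam 11, Noor 29, Farid 9. Farid eliminated.
Round 3: Hiro 13, Vikram 31, Liam 20, Noor 29. Hiro eliminated.
Round 4: Vikram 44, Liam 20, Noor 29. Liam eliminated.
Round 5: Vikram 44, Noor 49. Noor has a majority (≥47).

Noor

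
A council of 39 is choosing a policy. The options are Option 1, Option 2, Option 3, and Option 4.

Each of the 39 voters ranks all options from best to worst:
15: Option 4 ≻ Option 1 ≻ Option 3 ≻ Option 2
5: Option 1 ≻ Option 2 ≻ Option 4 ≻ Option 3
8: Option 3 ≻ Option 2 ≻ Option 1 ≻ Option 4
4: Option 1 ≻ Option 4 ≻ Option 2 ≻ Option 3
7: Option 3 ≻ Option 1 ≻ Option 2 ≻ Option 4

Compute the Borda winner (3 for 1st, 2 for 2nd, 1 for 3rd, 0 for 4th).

Option 1: 15×2 + 5×3 + 8×1 + 4×3 + 7×2 = 79
Option 2: 15×0 + 5×2 + 8×2 + 4×1 + 7×1 = 37
Option 3: 15×1 + 5×0 + 8×3 + 4×0 + 7×3 = 60
Option 4: 15×3 + 5×1 + 8×0 + 4×2 + 7×0 = 58

Option 1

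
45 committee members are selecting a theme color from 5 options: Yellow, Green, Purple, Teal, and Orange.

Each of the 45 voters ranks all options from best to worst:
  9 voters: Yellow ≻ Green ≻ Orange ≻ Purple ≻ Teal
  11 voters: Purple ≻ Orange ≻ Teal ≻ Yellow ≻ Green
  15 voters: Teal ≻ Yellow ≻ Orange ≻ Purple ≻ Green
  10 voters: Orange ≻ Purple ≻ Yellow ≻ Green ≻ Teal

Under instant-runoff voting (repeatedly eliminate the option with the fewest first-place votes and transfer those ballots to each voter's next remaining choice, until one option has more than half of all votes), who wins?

Orange

Round 1: Yellow 9, Green 0, Purple 11, Teal 15, Orange 10. Green eliminated.
Round 2: Yellow 9, Purple 11, Teal 15, Orange 10. Yellow eliminated.
Round 3: Purple 11, Teal 15, Orange 19. Purple eliminated.
Round 4: Teal 15, Orange 30. Orange has a majority (≥23).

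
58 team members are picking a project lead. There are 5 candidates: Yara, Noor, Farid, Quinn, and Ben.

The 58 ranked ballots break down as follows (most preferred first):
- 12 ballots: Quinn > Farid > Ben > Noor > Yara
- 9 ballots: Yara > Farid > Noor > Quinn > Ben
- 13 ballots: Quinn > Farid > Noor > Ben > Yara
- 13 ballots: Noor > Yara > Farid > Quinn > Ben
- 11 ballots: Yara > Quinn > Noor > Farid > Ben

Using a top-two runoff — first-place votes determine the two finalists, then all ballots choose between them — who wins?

Yara

Round 1 first-place votes: Yara 20, Noor 13, Farid 0, Quinn 25, Ben 0. Quinn and Yara advance.
Runoff: Quinn is ranked above Yara on 25 ballots, Yara above Quinn on 33.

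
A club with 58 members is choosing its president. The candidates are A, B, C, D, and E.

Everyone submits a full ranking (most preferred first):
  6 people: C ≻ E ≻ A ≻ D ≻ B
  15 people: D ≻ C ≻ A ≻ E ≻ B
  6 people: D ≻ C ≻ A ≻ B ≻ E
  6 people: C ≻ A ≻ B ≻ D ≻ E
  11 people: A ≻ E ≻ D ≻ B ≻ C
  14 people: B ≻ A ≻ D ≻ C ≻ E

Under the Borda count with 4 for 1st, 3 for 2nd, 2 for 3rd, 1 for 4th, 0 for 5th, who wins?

A: 6×2 + 15×2 + 6×2 + 6×3 + 11×4 + 14×3 = 158
B: 6×0 + 15×0 + 6×1 + 6×2 + 11×1 + 14×4 = 85
C: 6×4 + 15×3 + 6×3 + 6×4 + 11×0 + 14×1 = 125
D: 6×1 + 15×4 + 6×4 + 6×1 + 11×2 + 14×2 = 146
E: 6×3 + 15×1 + 6×0 + 6×0 + 11×3 + 14×0 = 66

A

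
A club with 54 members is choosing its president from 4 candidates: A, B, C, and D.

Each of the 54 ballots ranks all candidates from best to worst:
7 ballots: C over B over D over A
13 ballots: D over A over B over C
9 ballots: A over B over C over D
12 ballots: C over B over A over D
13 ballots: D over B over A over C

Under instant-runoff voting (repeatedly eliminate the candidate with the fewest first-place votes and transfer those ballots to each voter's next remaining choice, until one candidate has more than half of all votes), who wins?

Round 1: A 9, B 0, C 19, D 26. B eliminated.
Round 2: A 9, C 19, D 26. A eliminated.
Round 3: C 28, D 26. C has a majority (≥28).

C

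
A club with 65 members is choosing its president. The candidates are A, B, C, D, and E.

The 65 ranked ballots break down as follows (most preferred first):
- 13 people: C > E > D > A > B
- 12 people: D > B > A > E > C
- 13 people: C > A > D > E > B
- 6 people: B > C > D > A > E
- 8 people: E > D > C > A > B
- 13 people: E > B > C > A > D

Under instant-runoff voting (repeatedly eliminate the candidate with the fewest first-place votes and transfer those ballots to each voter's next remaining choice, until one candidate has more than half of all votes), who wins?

E

Round 1: A 0, B 6, C 26, D 12, E 21. A eliminated.
Round 2: B 6, C 26, D 12, E 21. B eliminated.
Round 3: C 32, D 12, E 21. D eliminated.
Round 4: C 32, E 33. E has a majority (≥33).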